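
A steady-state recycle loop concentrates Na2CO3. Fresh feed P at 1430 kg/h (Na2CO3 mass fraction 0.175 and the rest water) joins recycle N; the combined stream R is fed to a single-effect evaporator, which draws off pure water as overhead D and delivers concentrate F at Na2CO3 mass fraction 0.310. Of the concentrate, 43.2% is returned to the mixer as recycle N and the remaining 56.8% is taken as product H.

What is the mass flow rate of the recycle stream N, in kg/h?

Overall Na2CO3 balance (none leaves overhead): Na2CO3 in fresh feed = Na2CO3 in product, i.e. 1430×0.175 = (1−0.432)·F·0.310.
F = 250.25/(0.310×0.568) = 1421.2 kg/h.
Recycle N = 0.432×1421.2 = 613.97 kg/h.

614 kg/h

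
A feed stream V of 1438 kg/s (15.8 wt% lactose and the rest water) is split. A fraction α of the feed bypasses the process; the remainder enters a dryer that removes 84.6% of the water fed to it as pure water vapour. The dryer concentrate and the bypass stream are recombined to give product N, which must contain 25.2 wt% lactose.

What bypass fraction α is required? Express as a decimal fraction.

All 1438×0.158 = 227.2 kg/s of lactose reaches N, so N = 227.2/0.252 = 901.6 kg/s and vapour = 536.4 kg/s.
The evaporator receives (1−α)·1438 of feed at 0.842 water and removes 0.846 of that water:
0.846×0.842×(1−α)×1438 = 536.4
(1−α) = 536.4/1024.3 = 0.5237;  α = 0.4763.

0.476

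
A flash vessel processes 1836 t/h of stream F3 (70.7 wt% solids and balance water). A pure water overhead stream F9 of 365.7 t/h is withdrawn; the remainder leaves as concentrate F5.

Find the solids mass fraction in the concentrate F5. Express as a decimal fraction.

0.883

solids is not removed: 1836×0.707 = 1298.1 t/h of solids enters F5.
Concentrate = 1836 − 365.7 = 1470.3 t/h.
Mass fraction = 1298.1/1470.3 = 0.883.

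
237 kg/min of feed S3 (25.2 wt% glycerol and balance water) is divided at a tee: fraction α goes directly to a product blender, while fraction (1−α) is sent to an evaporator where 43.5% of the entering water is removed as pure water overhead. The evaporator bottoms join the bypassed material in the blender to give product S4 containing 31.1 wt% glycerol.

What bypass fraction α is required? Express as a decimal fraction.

All 237×0.252 = 59.724 kg/min of glycerol reaches S4, so S4 = 59.724/0.311 = 192.04 kg/min and vapour = 44.961 kg/min.
The evaporator receives (1−α)·237 of feed at 0.748 water and removes 0.435 of that water:
0.435×0.748×(1−α)×237 = 44.961
(1−α) = 44.961/77.115 = 0.5830;  α = 0.4170.

0.417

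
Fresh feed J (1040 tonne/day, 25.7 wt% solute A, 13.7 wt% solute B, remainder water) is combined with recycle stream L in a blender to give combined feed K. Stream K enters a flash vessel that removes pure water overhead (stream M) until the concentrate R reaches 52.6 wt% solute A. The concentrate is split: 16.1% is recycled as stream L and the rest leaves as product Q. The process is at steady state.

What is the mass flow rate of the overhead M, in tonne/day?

Overall solute A balance (none leaves overhead): solute A in fresh feed = solute A in product, i.e. 1040×0.257 = (1−0.161)·R·0.526.
R = 267.28/(0.526×0.839) = 605.65 tonne/day.
Recycle L = 0.161×605.65 = 97.509 tonne/day.
Combined feed K = 1040 + 97.509 = 1137.5 tonne/day.
Overhead M = K − R = 1137.5 − 605.65 = 531.86 tonne/day.

531.9 tonne/day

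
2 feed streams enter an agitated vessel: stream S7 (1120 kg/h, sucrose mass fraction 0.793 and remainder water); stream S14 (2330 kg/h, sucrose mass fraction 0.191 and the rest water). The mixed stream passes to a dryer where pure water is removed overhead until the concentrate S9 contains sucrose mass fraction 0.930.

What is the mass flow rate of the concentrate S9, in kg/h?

1434 kg/h

sucrose entering = 1120×0.793 + 2330×0.191 = 1333.2 kg/h.
All sucrose reports to S9, so S9 = 1333.2/0.930 = 1433.5 kg/h.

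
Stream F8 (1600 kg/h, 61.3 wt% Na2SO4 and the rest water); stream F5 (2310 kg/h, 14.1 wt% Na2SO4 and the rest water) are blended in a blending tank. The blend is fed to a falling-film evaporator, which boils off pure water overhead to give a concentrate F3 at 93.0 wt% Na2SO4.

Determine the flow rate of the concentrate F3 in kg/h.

1405 kg/h

Na2SO4 entering = 1600×0.613 + 2310×0.141 = 1306.5 kg/h.
All Na2SO4 reports to F3, so F3 = 1306.5/0.930 = 1404.8 kg/h.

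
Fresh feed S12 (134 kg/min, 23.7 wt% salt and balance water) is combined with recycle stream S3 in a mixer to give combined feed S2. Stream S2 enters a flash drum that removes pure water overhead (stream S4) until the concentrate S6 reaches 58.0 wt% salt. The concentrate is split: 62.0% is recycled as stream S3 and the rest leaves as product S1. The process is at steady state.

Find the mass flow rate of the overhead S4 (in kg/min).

Overall salt balance (none leaves overhead): salt in fresh feed = salt in product, i.e. 134×0.237 = (1−0.620)·S6·0.580.
S6 = 31.758/(0.580×0.380) = 144.09 kg/min.
Recycle S3 = 0.620×144.09 = 89.337 kg/min.
Combined feed S2 = 134 + 89.337 = 223.34 kg/min.
Overhead S4 = S2 − S6 = 223.34 − 144.09 = 79.245 kg/min.

79.24 kg/min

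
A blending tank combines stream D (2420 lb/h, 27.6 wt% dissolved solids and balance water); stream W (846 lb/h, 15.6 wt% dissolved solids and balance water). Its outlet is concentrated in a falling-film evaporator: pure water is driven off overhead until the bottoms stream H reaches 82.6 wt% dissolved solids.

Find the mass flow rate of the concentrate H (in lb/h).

dissolved solids entering = 2420×0.276 + 846×0.156 = 799.9 lb/h.
All dissolved solids reports to H, so H = 799.9/0.826 = 968.4 lb/h.

968.4 lb/h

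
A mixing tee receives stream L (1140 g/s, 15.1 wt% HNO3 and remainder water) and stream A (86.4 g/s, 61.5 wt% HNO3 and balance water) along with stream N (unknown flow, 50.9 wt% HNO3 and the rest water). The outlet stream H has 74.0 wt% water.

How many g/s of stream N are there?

375.9 g/s

Let N be the unknown flow. Total out = 1226.4 + N.
water balance: 1001.1 + 0.491·N = 0.740·(1226.4 + N)
(0.491 − 0.740)·N = 0.740×1226.4 − 1001.1 = -93.588
N = -93.588 / -0.249 = 375.86 g/s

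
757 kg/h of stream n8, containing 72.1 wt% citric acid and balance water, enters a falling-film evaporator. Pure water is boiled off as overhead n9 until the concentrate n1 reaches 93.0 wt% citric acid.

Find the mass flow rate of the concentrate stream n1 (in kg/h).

citric acid is conserved: 757×0.721 = 545.8 kg/h all reports to the concentrate.
Concentrate = 545.8/(target fraction) = 586.88 kg/h.

586.9 kg/h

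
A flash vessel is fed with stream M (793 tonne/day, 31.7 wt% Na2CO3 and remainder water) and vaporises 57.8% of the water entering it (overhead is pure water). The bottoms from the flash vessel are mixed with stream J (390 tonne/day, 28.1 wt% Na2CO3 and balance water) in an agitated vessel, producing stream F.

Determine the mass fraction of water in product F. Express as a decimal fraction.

Vapour removed = 0.578×0.683×793 = 313.06 tonne/day; concentrate = 479.94 tonne/day.
water reaching the mixer = 228.56 (from concentrate) + 390×0.719 = 508.97 tonne/day.
Product flow = 479.94 + 390 = 869.94 tonne/day; water fraction = 0.5851.

0.5851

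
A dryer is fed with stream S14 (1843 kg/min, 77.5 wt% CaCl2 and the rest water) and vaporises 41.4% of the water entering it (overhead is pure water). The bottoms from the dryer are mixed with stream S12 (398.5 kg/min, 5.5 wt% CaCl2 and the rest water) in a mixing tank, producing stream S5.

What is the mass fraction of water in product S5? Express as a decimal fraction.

0.2993

Vapour removed = 0.414×0.225×1843 = 171.68 kg/min; concentrate = 1671.3 kg/min.
water reaching the mixer = 243 (from concentrate) + 398.5×0.945 = 619.58 kg/min.
Product flow = 1671.3 + 398.5 = 2069.8 kg/min; water fraction = 0.2993.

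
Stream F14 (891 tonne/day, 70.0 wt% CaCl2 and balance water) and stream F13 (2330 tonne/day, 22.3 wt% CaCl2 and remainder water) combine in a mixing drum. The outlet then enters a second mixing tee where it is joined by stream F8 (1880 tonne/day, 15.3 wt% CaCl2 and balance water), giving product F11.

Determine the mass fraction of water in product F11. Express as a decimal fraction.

Overall, product flow = 5101 tonne/day.
water in = 891×0.300 + 2330×0.777 + 1880×0.847 = 3670.1 tonne/day.
water fraction in F11 = 0.7195.

0.7195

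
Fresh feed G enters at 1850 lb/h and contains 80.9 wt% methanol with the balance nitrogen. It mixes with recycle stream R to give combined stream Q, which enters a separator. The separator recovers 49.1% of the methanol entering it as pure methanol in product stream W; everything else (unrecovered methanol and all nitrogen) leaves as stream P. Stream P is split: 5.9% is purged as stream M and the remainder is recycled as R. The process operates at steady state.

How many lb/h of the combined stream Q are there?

nitrogen enters only via G and leaves only via the purge: 1850×0.191 = 0.059×(nitrogen in P), and the separator passes all nitrogen, so nitrogen in Q = nitrogen in P = 5989 lb/h.
methanol in Q: m_A = 1850×0.809 + (1−0.059)·(1−0.491)·m_A, so m_A = 1496.7/0.5210 = 2872.5 lb/h.
Q = 2872.5 + 5989 = 8861.5 lb/h.

8861 lb/h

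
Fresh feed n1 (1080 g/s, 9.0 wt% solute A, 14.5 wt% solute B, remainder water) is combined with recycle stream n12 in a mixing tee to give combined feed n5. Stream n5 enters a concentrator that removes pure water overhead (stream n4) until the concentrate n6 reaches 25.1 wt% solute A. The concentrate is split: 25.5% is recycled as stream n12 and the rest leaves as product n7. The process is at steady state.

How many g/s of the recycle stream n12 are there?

Overall solute A balance (none leaves overhead): solute A in fresh feed = solute A in product, i.e. 1080×0.090 = (1−0.255)·n6·0.251.
n6 = 97.2/(0.251×0.745) = 519.8 g/s.
Recycle n12 = 0.255×519.8 = 132.55 g/s.

132.5 g/s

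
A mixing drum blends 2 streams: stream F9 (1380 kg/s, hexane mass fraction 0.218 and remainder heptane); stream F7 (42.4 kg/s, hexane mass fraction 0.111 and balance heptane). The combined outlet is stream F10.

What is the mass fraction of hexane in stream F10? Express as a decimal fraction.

0.215

Total flow out = 1380 + 42.4 = 1422.4 kg/s.
hexane in = 1380×0.218 + 42.4×0.111 = 305.55 kg/s.
hexane mass fraction in F10 = 305.55/1422.4 = 0.215.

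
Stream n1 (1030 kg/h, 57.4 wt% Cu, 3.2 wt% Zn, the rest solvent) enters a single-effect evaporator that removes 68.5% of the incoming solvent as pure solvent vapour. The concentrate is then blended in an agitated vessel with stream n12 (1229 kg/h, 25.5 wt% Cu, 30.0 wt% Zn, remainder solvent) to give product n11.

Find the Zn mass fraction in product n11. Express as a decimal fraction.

0.203

Vapour removed = 0.685×0.394×1030 = 277.99 kg/h; concentrate = 752.01 kg/h.
Zn reaching the mixer = 32.96 (from concentrate) + 1229×0.300 = 401.66 kg/h.
Product flow = 752.01 + 1229 = 1981 kg/h; Zn fraction = 0.203.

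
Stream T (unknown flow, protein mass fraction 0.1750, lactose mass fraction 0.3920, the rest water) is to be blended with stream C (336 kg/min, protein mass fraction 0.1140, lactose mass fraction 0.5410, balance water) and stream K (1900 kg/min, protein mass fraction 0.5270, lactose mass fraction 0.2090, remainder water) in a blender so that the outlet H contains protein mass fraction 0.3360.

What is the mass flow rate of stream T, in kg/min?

1791 kg/min

Let T be the unknown flow. Total out = 2236 + T.
protein balance: 1039.6 + 0.175·T = 0.336·(2236 + T)
(0.175 − 0.336)·T = 0.336×2236 − 1039.6 = -288.31
T = -288.31 / -0.161 = 1790.7 kg/min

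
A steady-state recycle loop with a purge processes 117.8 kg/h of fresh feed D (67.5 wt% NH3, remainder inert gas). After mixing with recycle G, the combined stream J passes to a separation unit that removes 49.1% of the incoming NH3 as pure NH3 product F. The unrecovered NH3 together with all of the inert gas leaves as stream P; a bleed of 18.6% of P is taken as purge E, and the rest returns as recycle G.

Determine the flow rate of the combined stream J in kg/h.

341.6 kg/h

inert gas enters only via D and leaves only via the purge: 117.8×0.325 = 0.186×(inert gas in P), and the separation unit passes all inert gas, so inert gas in J = inert gas in P = 205.83 kg/h.
NH3 in J: m_A = 117.8×0.675 + (1−0.186)·(1−0.491)·m_A, so m_A = 79.515/0.5857 = 135.77 kg/h.
J = 135.77 + 205.83 = 341.6 kg/h.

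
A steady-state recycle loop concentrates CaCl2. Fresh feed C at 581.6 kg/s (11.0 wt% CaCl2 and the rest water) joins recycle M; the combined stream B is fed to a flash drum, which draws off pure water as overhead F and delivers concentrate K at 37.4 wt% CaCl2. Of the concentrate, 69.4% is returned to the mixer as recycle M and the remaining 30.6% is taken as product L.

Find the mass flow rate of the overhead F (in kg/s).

410.5 kg/s

Overall CaCl2 balance (none leaves overhead): CaCl2 in fresh feed = CaCl2 in product, i.e. 581.6×0.110 = (1−0.694)·K·0.374.
K = 63.976/(0.374×0.306) = 559.02 kg/s.
Recycle M = 0.694×559.02 = 387.96 kg/s.
Combined feed B = 581.6 + 387.96 = 969.56 kg/s.
Overhead F = B − K = 969.56 − 559.02 = 410.54 kg/s.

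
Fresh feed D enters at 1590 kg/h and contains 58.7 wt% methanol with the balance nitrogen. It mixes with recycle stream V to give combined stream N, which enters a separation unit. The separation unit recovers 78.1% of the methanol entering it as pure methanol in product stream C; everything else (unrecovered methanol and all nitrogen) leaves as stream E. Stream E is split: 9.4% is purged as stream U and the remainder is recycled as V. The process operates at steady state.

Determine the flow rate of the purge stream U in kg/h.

680.6 kg/h

nitrogen enters only via D and leaves only via the purge: 1590×0.413 = 0.094×(nitrogen in E), and the separation unit passes all nitrogen, so nitrogen in N = nitrogen in E = 6985.9 kg/h.
methanol in N: m_A = 1590×0.587 + (1−0.094)·(1−0.781)·m_A, so m_A = 933.33/0.8016 = 1164.4 kg/h.
E = (1−0.781)×1164.4 + 6985.9 = 7240.8 kg/h.
Purge U = 0.094×7240.8 = 680.64 kg/h.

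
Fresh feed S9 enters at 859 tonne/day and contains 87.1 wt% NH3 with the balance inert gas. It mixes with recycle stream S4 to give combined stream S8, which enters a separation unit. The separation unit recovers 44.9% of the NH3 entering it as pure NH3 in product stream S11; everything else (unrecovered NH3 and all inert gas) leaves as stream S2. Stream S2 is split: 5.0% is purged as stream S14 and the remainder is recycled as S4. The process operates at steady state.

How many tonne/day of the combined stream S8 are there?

inert gas enters only via S9 and leaves only via the purge: 859×0.129 = 0.050×(inert gas in S2), and the separation unit passes all inert gas, so inert gas in S8 = inert gas in S2 = 2216.2 tonne/day.
NH3 in S8: m_A = 859×0.871 + (1−0.050)·(1−0.449)·m_A, so m_A = 748.19/0.4766 = 1570 tonne/day.
S8 = 1570 + 2216.2 = 3786.2 tonne/day.

3786 tonne/day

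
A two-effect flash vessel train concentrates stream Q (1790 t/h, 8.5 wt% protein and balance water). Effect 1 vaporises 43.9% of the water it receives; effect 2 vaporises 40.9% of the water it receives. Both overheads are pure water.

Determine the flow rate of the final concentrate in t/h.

695.2 t/h

water in feed = 1790×0.915 = 1637.9 t/h.
After stage 1: water left = (1−0.439)×1637.9 = 918.83; stream total = 1071 t/h.
After stage 2: water left = (1−0.409)×918.83 = 543.03; final concentrate = 695.18 t/h.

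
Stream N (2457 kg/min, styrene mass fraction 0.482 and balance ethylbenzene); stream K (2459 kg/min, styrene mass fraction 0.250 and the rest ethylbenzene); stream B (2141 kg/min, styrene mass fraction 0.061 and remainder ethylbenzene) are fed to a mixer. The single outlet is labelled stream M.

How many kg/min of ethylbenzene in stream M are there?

ethylbenzene out = ethylbenzene in = 2457×0.518 + 2459×0.750 + 2141×0.939 = 5127.4 kg/min.

5127 kg/min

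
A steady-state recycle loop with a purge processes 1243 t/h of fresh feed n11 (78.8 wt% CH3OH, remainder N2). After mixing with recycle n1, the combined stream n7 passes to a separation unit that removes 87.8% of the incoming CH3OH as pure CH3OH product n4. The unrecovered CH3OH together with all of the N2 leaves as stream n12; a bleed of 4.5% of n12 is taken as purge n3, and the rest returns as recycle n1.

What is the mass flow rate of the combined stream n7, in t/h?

6965 t/h

N2 enters only via n11 and leaves only via the purge: 1243×0.212 = 0.045×(N2 in n12), and the separation unit passes all N2, so N2 in n7 = N2 in n12 = 5855.9 t/h.
CH3OH in n7: m_A = 1243×0.788 + (1−0.045)·(1−0.878)·m_A, so m_A = 979.48/0.8835 = 1108.7 t/h.
n7 = 1108.7 + 5855.9 = 6964.6 t/h.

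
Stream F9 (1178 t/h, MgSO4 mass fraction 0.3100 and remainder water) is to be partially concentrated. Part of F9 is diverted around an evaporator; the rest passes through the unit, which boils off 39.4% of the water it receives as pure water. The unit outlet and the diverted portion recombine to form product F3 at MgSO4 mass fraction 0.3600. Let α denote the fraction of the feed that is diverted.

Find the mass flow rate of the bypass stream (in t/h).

All 1178×0.310 = 365.18 t/h of MgSO4 reaches F3, so F3 = 365.18/0.360 = 1014.4 t/h and vapour = 163.61 t/h.
The evaporator receives (1−α)·1178 of feed at 0.690 water and removes 0.394 of that water:
0.394×0.690×(1−α)×1178 = 163.61
(1−α) = 163.61/320.25 = 0.5109;  α = 0.4891.
Bypass flow = 0.4891×1178 = 576.18 t/h.

576.2 t/h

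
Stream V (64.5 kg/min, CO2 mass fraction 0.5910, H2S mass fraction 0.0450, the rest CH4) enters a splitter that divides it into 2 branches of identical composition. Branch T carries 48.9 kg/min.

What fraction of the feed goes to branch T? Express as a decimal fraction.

0.758

Fraction to T = 48.9/64.5 = 0.7581.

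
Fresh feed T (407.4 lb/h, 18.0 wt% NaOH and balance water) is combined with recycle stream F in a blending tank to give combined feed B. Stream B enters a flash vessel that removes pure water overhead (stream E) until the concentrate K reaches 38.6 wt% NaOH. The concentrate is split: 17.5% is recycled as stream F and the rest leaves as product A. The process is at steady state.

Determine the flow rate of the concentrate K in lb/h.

Overall NaOH balance (none leaves overhead): NaOH in fresh feed = NaOH in product, i.e. 407.4×0.180 = (1−0.175)·K·0.386.
K = 73.332/(0.386×0.825) = 230.28 lb/h.

230.3 lb/h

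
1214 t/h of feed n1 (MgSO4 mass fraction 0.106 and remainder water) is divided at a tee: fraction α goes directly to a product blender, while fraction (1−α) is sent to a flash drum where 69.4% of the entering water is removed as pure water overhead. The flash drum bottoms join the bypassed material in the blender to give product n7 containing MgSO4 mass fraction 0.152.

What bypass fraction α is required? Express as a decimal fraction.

0.512

All 1214×0.106 = 128.68 t/h of MgSO4 reaches n7, so n7 = 128.68/0.152 = 846.61 t/h and vapour = 367.39 t/h.
The evaporator receives (1−α)·1214 of feed at 0.894 water and removes 0.694 of that water:
0.694×0.894×(1−α)×1214 = 367.39
(1−α) = 367.39/753.21 = 0.4878;  α = 0.5122.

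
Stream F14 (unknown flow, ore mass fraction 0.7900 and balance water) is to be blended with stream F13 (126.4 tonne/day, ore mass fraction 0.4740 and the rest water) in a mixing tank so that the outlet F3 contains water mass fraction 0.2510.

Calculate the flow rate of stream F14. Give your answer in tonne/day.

Let F14 be the unknown flow. Total out = 126.4 + F14.
water balance: 66.486 + 0.210·F14 = 0.251·(126.4 + F14)
(0.210 − 0.251)·F14 = 0.251×126.4 − 66.486 = -34.76
F14 = -34.76 / -0.041 = 847.8 tonne/day

847.8 tonne/day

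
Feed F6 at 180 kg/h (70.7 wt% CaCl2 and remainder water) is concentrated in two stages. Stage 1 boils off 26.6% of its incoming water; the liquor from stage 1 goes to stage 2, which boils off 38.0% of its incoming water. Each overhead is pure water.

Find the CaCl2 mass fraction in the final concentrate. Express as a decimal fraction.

water in feed = 180×0.293 = 52.74 kg/h.
After stage 1: water left = (1−0.266)×52.74 = 38.711; stream total = 165.97 kg/h.
After stage 2: water left = (1−0.380)×38.711 = 24.001; final concentrate = 151.26 kg/h.
CaCl2 fraction = 127.26/151.26 = 0.841.

0.841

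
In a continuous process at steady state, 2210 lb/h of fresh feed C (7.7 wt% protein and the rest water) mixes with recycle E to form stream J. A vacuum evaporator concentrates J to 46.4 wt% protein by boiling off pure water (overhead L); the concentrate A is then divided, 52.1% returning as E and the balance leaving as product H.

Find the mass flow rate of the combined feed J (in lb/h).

2609 lb/h

Overall protein balance (none leaves overhead): protein in fresh feed = protein in product, i.e. 2210×0.077 = (1−0.521)·A·0.464.
A = 170.17/(0.464×0.479) = 765.65 lb/h.
Recycle E = 0.521×765.65 = 398.9 lb/h.
Combined feed J = 2210 + 398.9 = 2608.9 lb/h.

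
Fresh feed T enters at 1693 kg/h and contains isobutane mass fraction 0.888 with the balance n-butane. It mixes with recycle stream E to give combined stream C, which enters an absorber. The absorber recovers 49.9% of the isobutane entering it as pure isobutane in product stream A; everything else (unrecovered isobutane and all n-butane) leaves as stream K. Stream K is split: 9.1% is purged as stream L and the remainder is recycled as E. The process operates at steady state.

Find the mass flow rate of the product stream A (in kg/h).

1378 kg/h

isobutane in C: m_A = 1693×0.888 + (1−0.091)·(1−0.499)·m_A, so m_A = 1503.4/0.5446 = 2760.6 kg/h.
Product A = 0.499×2760.6 = 1377.5 kg/h.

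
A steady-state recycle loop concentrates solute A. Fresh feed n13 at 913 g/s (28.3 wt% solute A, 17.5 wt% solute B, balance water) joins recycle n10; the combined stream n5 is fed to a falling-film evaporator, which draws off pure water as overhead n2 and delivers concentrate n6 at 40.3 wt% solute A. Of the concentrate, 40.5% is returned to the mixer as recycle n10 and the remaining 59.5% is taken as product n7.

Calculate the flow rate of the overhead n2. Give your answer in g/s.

271.9 g/s

Overall solute A balance (none leaves overhead): solute A in fresh feed = solute A in product, i.e. 913×0.283 = (1−0.405)·n6·0.403.
n6 = 258.38/(0.403×0.595) = 1077.5 g/s.
Recycle n10 = 0.405×1077.5 = 436.41 g/s.
Combined feed n5 = 913 + 436.41 = 1349.4 g/s.
Overhead n2 = n5 − n6 = 1349.4 − 1077.5 = 271.86 g/s.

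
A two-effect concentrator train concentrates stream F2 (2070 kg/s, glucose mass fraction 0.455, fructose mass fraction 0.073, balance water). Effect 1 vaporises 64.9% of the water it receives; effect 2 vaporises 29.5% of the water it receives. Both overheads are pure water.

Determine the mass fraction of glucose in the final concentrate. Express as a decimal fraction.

0.706

water in feed = 2070×0.472 = 977.04 kg/s.
After stage 1: water left = (1−0.649)×977.04 = 342.94; stream total = 1435.9 kg/s.
After stage 2: water left = (1−0.295)×342.94 = 241.77; final concentrate = 1334.7 kg/s.
glucose fraction = 941.85/1334.7 = 0.706.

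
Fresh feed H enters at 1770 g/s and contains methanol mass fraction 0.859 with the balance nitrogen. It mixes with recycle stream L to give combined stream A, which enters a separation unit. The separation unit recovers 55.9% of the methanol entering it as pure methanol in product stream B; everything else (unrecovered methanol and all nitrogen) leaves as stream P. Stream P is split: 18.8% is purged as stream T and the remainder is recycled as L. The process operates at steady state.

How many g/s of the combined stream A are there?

3696 g/s

nitrogen enters only via H and leaves only via the purge: 1770×0.141 = 0.188×(nitrogen in P), and the separation unit passes all nitrogen, so nitrogen in A = nitrogen in P = 1327.5 g/s.
methanol in A: m_A = 1770×0.859 + (1−0.188)·(1−0.559)·m_A, so m_A = 1520.4/0.6419 = 2368.6 g/s.
A = 2368.6 + 1327.5 = 3696.1 g/s.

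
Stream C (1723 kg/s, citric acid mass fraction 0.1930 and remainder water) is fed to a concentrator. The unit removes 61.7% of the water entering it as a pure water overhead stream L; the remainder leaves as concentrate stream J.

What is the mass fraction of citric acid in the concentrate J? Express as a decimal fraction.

citric acid is not removed: 1723×0.193 = 332.54 kg/s of citric acid enters J.
water entering = 1723×0.807 = 1390.5 kg/s; overhead removed = 0.617×1390.5 = 857.91 kg/s.
Concentrate = 1723 − 857.91 = 865.09 kg/s.
Mass fraction = 332.54/865.09 = 0.3844.

0.3844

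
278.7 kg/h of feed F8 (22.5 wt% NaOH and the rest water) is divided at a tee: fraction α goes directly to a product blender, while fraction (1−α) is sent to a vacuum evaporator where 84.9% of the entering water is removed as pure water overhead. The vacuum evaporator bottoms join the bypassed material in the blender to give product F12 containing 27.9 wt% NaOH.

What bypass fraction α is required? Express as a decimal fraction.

All 278.7×0.225 = 62.707 kg/h of NaOH reaches F12, so F12 = 62.707/0.279 = 224.76 kg/h and vapour = 53.942 kg/h.
The evaporator receives (1−α)·278.7 of feed at 0.775 water and removes 0.849 of that water:
0.849×0.775×(1−α)×278.7 = 53.942
(1−α) = 53.942/183.38 = 0.2942;  α = 0.7058.

0.706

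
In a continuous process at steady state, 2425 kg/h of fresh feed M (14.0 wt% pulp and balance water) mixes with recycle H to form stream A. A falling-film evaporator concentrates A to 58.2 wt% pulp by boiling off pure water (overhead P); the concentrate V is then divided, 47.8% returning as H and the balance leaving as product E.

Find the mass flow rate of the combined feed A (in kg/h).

2959 kg/h

Overall pulp balance (none leaves overhead): pulp in fresh feed = pulp in product, i.e. 2425×0.140 = (1−0.478)·V·0.582.
V = 339.5/(0.582×0.522) = 1117.5 kg/h.
Recycle H = 0.478×1117.5 = 534.16 kg/h.
Combined feed A = 2425 + 534.16 = 2959.2 kg/h.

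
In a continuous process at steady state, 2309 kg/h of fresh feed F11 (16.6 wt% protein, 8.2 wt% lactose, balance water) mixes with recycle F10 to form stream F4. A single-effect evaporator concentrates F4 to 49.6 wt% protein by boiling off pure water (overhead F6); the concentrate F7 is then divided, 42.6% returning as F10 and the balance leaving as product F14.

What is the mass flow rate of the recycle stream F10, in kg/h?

573.5 kg/h

Overall protein balance (none leaves overhead): protein in fresh feed = protein in product, i.e. 2309×0.166 = (1−0.426)·F7·0.496.
F7 = 383.29/(0.496×0.574) = 1346.3 kg/h.
Recycle F10 = 0.426×1346.3 = 573.52 kg/h.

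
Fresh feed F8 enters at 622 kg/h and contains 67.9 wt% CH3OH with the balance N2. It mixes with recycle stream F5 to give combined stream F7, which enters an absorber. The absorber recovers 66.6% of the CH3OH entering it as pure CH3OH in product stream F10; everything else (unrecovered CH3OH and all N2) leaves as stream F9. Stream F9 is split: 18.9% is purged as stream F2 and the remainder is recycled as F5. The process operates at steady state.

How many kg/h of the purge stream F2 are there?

N2 enters only via F8 and leaves only via the purge: 622×0.321 = 0.189×(N2 in F9), and the absorber passes all N2, so N2 in F7 = N2 in F9 = 1056.4 kg/h.
CH3OH in F7: m_A = 622×0.679 + (1−0.189)·(1−0.666)·m_A, so m_A = 422.34/0.7291 = 579.24 kg/h.
F9 = (1−0.666)×579.24 + 1056.4 = 1249.9 kg/h.
Purge F2 = 0.189×1249.9 = 236.23 kg/h.

236.2 kg/h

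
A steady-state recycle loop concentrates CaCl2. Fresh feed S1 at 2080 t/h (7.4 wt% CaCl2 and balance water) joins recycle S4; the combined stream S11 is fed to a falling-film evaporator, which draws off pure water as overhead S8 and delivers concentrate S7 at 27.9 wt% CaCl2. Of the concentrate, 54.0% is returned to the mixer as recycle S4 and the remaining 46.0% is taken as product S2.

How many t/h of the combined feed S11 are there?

Overall CaCl2 balance (none leaves overhead): CaCl2 in fresh feed = CaCl2 in product, i.e. 2080×0.074 = (1−0.540)·S7·0.279.
S7 = 153.92/(0.279×0.460) = 1199.3 t/h.
Recycle S4 = 0.540×1199.3 = 647.63 t/h.
Combined feed S11 = 2080 + 647.63 = 2727.6 t/h.

2728 t/h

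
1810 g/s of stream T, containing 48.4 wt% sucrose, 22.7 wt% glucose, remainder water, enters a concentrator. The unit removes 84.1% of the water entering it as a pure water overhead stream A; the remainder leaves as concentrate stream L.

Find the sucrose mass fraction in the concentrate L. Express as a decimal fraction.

0.639

sucrose is not removed: 1810×0.484 = 876.04 g/s of sucrose enters L.
water entering = 1810×0.289 = 523.09 g/s; overhead removed = 0.841×523.09 = 439.92 g/s.
Concentrate = 1810 − 439.92 = 1370.1 g/s.
Mass fraction = 876.04/1370.1 = 0.639.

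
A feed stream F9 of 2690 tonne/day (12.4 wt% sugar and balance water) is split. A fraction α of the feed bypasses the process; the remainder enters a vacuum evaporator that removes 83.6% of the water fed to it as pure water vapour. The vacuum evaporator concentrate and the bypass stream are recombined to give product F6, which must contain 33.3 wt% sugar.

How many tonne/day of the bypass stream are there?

384.6 tonne/day

All 2690×0.124 = 333.56 tonne/day of sugar reaches F6, so F6 = 333.56/0.333 = 1001.7 tonne/day and vapour = 1688.3 tonne/day.
The evaporator receives (1−α)·2690 of feed at 0.876 water and removes 0.836 of that water:
0.836×0.876×(1−α)×2690 = 1688.3
(1−α) = 1688.3/1970 = 0.8570;  α = 0.1430.
Bypass flow = 0.1430×2690 = 384.61 tonne/day.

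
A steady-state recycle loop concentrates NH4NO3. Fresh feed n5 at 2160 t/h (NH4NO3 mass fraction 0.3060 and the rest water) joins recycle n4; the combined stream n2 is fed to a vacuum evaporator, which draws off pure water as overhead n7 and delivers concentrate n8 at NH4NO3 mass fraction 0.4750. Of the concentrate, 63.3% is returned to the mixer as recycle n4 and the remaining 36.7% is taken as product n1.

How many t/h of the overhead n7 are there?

Overall NH4NO3 balance (none leaves overhead): NH4NO3 in fresh feed = NH4NO3 in product, i.e. 2160×0.306 = (1−0.633)·n8·0.475.
n8 = 660.96/(0.475×0.367) = 3791.5 t/h.
Recycle n4 = 0.633×3791.5 = 2400 t/h.
Combined feed n2 = 2160 + 2400 = 4560 t/h.
Overhead n7 = n2 − n8 = 4560 − 3791.5 = 768.51 t/h.

768.5 t/h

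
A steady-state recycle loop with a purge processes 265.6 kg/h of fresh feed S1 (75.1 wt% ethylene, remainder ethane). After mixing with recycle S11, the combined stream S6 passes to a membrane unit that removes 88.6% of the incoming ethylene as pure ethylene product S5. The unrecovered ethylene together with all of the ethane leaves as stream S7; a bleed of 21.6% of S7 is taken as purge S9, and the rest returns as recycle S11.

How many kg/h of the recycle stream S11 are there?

259.6 kg/h

ethane enters only via S1 and leaves only via the purge: 265.6×0.249 = 0.216×(ethane in S7), and the membrane unit passes all ethane, so ethane in S6 = ethane in S7 = 306.18 kg/h.
ethylene in S6: m_A = 265.6×0.751 + (1−0.216)·(1−0.886)·m_A, so m_A = 199.47/0.9106 = 219.04 kg/h.
S7 = (1−0.886)×219.04 + 306.18 = 331.15 kg/h.
Recycle S11 = (1−0.216)×331.15 = 259.62 kg/h.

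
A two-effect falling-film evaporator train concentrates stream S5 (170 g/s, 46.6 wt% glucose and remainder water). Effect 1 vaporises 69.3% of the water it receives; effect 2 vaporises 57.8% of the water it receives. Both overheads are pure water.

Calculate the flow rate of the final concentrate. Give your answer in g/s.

water in feed = 170×0.534 = 90.78 g/s.
After stage 1: water left = (1−0.693)×90.78 = 27.869; stream total = 107.09 g/s.
After stage 2: water left = (1−0.578)×27.869 = 11.761; final concentrate = 90.981 g/s.

90.98 g/s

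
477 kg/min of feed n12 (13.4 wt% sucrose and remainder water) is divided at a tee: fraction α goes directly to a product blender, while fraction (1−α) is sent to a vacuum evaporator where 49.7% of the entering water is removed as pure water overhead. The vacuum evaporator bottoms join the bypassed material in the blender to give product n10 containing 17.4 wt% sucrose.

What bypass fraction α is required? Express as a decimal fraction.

All 477×0.134 = 63.918 kg/min of sucrose reaches n10, so n10 = 63.918/0.174 = 367.34 kg/min and vapour = 109.66 kg/min.
The evaporator receives (1−α)·477 of feed at 0.866 water and removes 0.497 of that water:
0.497×0.866×(1−α)×477 = 109.66
(1−α) = 109.66/205.3 = 0.5341;  α = 0.4659.

0.466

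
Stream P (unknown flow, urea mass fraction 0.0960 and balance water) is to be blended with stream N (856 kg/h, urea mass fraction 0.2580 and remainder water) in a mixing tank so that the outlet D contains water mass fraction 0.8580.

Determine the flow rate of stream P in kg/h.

2159 kg/h

Let P be the unknown flow. Total out = 856 + P.
water balance: 635.15 + 0.904·P = 0.858·(856 + P)
(0.904 − 0.858)·P = 0.858×856 − 635.15 = 99.296
P = 99.296 / 0.046 = 2158.6 kg/h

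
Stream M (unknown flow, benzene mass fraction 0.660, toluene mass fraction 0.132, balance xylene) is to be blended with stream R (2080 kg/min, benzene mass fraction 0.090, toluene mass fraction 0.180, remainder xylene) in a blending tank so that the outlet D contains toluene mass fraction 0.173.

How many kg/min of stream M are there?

Let M be the unknown flow. Total out = 2080 + M.
toluene balance: 374.4 + 0.132·M = 0.173·(2080 + M)
(0.132 − 0.173)·M = 0.173×2080 − 374.4 = -14.56
M = -14.56 / -0.041 = 355.12 kg/min

355.1 kg/min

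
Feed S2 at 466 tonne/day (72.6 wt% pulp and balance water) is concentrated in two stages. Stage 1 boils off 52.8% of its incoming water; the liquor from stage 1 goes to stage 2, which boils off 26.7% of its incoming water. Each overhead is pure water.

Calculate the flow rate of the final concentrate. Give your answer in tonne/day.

382.5 tonne/day

water in feed = 466×0.274 = 127.68 tonne/day.
After stage 1: water left = (1−0.528)×127.68 = 60.267; stream total = 398.58 tonne/day.
After stage 2: water left = (1−0.267)×60.267 = 44.176; final concentrate = 382.49 tonne/day.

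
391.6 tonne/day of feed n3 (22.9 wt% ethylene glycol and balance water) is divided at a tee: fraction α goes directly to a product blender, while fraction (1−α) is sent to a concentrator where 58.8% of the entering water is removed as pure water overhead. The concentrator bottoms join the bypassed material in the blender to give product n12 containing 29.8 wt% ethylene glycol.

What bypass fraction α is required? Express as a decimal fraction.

All 391.6×0.229 = 89.676 tonne/day of ethylene glycol reaches n12, so n12 = 89.676/0.298 = 300.93 tonne/day and vapour = 90.672 tonne/day.
The evaporator receives (1−α)·391.6 of feed at 0.771 water and removes 0.588 of that water:
0.588×0.771×(1−α)×391.6 = 90.672
(1−α) = 90.672/177.53 = 0.5107;  α = 0.4893.

0.489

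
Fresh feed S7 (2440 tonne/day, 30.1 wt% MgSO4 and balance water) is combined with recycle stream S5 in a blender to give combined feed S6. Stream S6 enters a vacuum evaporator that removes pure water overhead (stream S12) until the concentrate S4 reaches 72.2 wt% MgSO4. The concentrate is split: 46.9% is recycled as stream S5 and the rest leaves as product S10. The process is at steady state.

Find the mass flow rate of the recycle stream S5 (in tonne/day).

898.5 tonne/day

Overall MgSO4 balance (none leaves overhead): MgSO4 in fresh feed = MgSO4 in product, i.e. 2440×0.301 = (1−0.469)·S4·0.722.
S4 = 734.44/(0.722×0.531) = 1915.7 tonne/day.
Recycle S5 = 0.469×1915.7 = 898.46 tonne/day.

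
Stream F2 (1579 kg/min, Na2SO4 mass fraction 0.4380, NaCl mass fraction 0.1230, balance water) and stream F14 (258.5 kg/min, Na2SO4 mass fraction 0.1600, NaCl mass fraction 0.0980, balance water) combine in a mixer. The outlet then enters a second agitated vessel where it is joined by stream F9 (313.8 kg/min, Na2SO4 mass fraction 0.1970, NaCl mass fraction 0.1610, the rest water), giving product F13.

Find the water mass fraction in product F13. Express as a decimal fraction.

0.5050

Overall, product flow = 2151.3 kg/min.
water in = 1579×0.439 + 258.5×0.742 + 313.8×0.642 = 1086.4 kg/min.
water fraction in F13 = 0.5050.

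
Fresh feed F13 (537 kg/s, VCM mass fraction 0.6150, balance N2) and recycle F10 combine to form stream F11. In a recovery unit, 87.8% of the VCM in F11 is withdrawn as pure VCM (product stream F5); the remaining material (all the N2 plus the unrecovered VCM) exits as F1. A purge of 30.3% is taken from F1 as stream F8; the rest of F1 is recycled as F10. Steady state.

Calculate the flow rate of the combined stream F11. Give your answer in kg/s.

1043 kg/s

N2 enters only via F13 and leaves only via the purge: 537×0.385 = 0.303×(N2 in F1), and the recovery unit passes all N2, so N2 in F11 = N2 in F1 = 682.33 kg/s.
VCM in F11: m_A = 537×0.615 + (1−0.303)·(1−0.878)·m_A, so m_A = 330.25/0.9150 = 360.95 kg/s.
F11 = 360.95 + 682.33 = 1043.3 kg/s.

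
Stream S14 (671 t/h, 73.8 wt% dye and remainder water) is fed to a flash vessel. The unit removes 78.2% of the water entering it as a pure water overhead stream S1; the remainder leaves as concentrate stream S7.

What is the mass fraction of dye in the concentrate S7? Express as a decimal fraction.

0.928

dye is not removed: 671×0.738 = 495.2 t/h of dye enters S7.
water entering = 671×0.262 = 175.8 t/h; overhead removed = 0.782×175.8 = 137.48 t/h.
Concentrate = 671 − 137.48 = 533.52 t/h.
Mass fraction = 495.2/533.52 = 0.928.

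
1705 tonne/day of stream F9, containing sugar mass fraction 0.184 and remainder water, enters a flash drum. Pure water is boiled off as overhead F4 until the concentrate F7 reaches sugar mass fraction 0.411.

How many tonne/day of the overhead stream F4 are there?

941.7 tonne/day

sugar is conserved: 1705×0.184 = 313.72 tonne/day all reports to the concentrate.
Concentrate = 313.72/(target fraction) = 763.31 tonne/day.
Overhead = 1705 − 763.31 = 941.69 tonne/day.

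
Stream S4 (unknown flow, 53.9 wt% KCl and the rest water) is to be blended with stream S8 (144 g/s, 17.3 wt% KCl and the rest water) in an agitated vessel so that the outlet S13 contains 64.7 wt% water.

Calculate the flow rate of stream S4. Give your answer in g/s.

139.4 g/s

Let S4 be the unknown flow. Total out = 144 + S4.
water balance: 119.09 + 0.461·S4 = 0.647·(144 + S4)
(0.461 − 0.647)·S4 = 0.647×144 − 119.09 = -25.92
S4 = -25.92 / -0.186 = 139.35 g/s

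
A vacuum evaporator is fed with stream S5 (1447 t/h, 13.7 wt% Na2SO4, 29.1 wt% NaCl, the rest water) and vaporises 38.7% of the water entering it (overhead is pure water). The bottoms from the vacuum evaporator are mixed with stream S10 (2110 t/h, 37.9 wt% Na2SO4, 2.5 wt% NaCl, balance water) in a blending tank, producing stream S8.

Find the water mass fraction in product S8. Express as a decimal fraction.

0.545

Vapour removed = 0.387×0.572×1447 = 320.31 t/h; concentrate = 1126.7 t/h.
water reaching the mixer = 507.37 (from concentrate) + 2110×0.596 = 1764.9 t/h.
Product flow = 1126.7 + 2110 = 3236.7 t/h; water fraction = 0.545.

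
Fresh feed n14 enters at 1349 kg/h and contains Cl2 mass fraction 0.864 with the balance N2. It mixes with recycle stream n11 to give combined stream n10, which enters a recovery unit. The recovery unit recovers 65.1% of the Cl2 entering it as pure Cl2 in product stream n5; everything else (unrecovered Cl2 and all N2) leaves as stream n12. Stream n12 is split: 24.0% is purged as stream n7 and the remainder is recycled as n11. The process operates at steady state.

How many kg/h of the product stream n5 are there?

1033 kg/h

Cl2 in n10: m_A = 1349×0.864 + (1−0.240)·(1−0.651)·m_A, so m_A = 1165.5/0.7348 = 1586.3 kg/h.
Product n5 = 0.651×1586.3 = 1032.7 kg/h.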